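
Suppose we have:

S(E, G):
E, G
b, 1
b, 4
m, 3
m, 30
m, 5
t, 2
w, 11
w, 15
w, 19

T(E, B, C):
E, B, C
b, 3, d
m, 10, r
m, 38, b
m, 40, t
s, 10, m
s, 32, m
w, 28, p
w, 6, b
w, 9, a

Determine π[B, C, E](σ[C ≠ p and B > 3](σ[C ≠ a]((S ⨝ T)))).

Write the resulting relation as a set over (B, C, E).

Natural join on E: {(b, 1, 3, d), (b, 4, 3, d), (m, 3, 10, r), (m, 3, 38, b), (m, 3, 40, t), (m, 30, 10, r), (m, 30, 38, b), (m, 30, 40, t), (m, 5, 10, r), (m, 5, 38, b), (m, 5, 40, t), (w, 11, 28, p), (w, 11, 6, b), (w, 11, 9, a), (w, 15, 28, p), (w, 15, 6, b), (w, 15, 9, a), (w, 19, 28, p), (w, 19, 6, b), (w, 19, 9, a)}
Filtering on C ≠ a leaves {(b, 1, 3, d), (b, 4, 3, d), (m, 3, 10, r), (m, 3, 38, b), (m, 3, 40, t), (m, 30, 10, r), (m, 30, 38, b), (m, 30, 40, t), (m, 5, 10, r), (m, 5, 38, b), (m, 5, 40, t), (w, 11, 28, p), (w, 11, 6, b), (w, 15, 28, p), (w, 15, 6, b), (w, 19, 28, p), (w, 19, 6, b)}.
Filtering on C ≠ p and B > 3 leaves {(m, 3, 10, r), (m, 3, 38, b), (m, 3, 40, t), (m, 30, 10, r), (m, 30, 38, b), (m, 30, 40, t), (m, 5, 10, r), (m, 5, 38, b), (m, 5, 40, t), (w, 11, 6, b), (w, 15, 6, b), (w, 19, 6, b)}.
Projecting to B, C, E (8 duplicate(s) eliminated): {(10, r, m), (38, b, m), (40, t, m), (6, b, w)}

{(10, r, m), (38, b, m), (40, t, m), (6, b, w)}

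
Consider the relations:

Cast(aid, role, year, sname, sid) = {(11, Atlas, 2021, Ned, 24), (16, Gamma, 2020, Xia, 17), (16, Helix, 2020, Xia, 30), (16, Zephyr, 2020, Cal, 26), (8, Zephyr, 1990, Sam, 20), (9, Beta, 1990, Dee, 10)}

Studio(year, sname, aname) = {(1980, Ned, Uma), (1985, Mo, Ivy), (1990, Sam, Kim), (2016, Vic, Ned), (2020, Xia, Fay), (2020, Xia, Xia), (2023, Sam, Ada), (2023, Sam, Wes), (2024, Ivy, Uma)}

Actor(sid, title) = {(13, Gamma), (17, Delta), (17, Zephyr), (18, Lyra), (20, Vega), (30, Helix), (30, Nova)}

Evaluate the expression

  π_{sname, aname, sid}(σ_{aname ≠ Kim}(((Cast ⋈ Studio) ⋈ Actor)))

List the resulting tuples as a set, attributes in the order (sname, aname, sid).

{(Xia, Fay, 17), (Xia, Fay, 30), (Xia, Xia, 17), (Xia, Xia, 30)}

Cast ⋈ Studio (natural join on year, sname): {(16, Gamma, 2020, Xia, 17, Fay), (16, Gamma, 2020, Xia, 17, Xia), (16, Helix, 2020, Xia, 30, Fay), (16, Helix, 2020, Xia, 30, Xia), (8, Zephyr, 1990, Sam, 20, Kim)}
(Cast ⋈ Studio) ⋈ Actor (natural join on sid): {(16, Gamma, 2020, Xia, 17, Fay, Delta), (16, Gamma, 2020, Xia, 17, Fay, Zephyr), (16, Gamma, 2020, Xia, 17, Xia, Delta), (16, Gamma, 2020, Xia, 17, Xia, Zephyr), (16, Helix, 2020, Xia, 30, Fay, Helix), (16, Helix, 2020, Xia, 30, Fay, Nova), (16, Helix, 2020, Xia, 30, Xia, Helix), (16, Helix, 2020, Xia, 30, Xia, Nova), (8, Zephyr, 1990, Sam, 20, Kim, Vega)}
Filtering on aname ≠ Kim leaves {(16, Gamma, 2020, Xia, 17, Fay, Delta), (16, Gamma, 2020, Xia, 17, Fay, Zephyr), (16, Gamma, 2020, Xia, 17, Xia, Delta), (16, Gamma, 2020, Xia, 17, Xia, Zephyr), (16, Helix, 2020, Xia, 30, Fay, Helix), (16, Helix, 2020, Xia, 30, Fay, Nova), (16, Helix, 2020, Xia, 30, Xia, Helix), (16, Helix, 2020, Xia, 30, Xia, Nova)}.
π_{sname, aname, sid} gives {(Xia, Fay, 17), (Xia, Fay, 30), (Xia, Xia, 17), (Xia, Xia, 30)} (4 duplicate(s) eliminated).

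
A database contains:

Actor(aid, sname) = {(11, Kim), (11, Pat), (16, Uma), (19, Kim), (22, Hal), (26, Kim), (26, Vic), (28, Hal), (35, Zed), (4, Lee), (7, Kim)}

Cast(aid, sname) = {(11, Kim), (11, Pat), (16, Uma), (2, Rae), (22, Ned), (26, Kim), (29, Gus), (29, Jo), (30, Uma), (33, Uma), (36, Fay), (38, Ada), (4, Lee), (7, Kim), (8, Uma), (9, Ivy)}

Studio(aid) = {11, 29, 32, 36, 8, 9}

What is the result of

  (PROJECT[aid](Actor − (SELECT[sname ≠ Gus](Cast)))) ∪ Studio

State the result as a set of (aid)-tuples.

Apply σ_{sname ≠ Gus}; surviving tuples: {(11, Kim), (11, Pat), (16, Uma), (2, Rae), (22, Ned), (26, Kim), (29, Jo), (30, Uma), (33, Uma), (36, Fay), (38, Ada), (4, Lee), (7, Kim), (8, Uma), (9, Ivy)}
Difference: {(11, Kim), (11, Pat), (16, Uma), (19, Kim), (22, Hal), (26, Kim), (26, Vic), (28, Hal), (35, Zed), (4, Lee), (7, Kim)} with {(11, Kim), (11, Pat), (16, Uma), (2, Rae), (22, Ned), (26, Kim), (29, Jo), (30, Uma), (33, Uma), (36, Fay), (38, Ada), (4, Lee), (7, Kim), (8, Uma), (9, Ivy)} → {(19, Kim), (22, Hal), (26, Vic), (28, Hal), (35, Zed)}
π[aid]: project onto (aid) → {19, 22, 26, 28, 35}
Union: {19, 22, 26, 28, 35} with {11, 29, 32, 36, 8, 9} → {11, 19, 22, 26, 28, 29, 32, 35, 36, 8, 9}

{11, 19, 22, 26, 28, 29, 32, 35, 36, 8, 9}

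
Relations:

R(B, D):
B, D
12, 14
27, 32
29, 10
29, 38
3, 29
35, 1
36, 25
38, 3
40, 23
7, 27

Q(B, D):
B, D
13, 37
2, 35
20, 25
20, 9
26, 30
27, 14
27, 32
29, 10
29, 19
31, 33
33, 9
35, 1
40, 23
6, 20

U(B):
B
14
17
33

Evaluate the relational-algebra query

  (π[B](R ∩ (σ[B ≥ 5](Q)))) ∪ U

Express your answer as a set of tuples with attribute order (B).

{14, 17, 27, 29, 33, 35, 40}

Filtering on B ≥ 5 leaves {(13, 37), (20, 25), (20, 9), (26, 30), (27, 14), (27, 32), (29, 10), (29, 19), (31, 33), (33, 9), (35, 1), (40, 23), (6, 20)}.
Intersection: {(12, 14), (27, 32), (29, 10), (29, 38), (3, 29), (35, 1), (36, 25), (38, 3), (40, 23), (7, 27)} with {(13, 37), (20, 25), (20, 9), (26, 30), (27, 14), (27, 32), (29, 10), (29, 19), (31, 33), (33, 9), (35, 1), (40, 23), (6, 20)} → {(27, 32), (29, 10), (35, 1), (40, 23)}
π[B]: project onto (B) → {27, 29, 35, 40}
Union: {27, 29, 35, 40} with {14, 17, 33} → {14, 17, 27, 29, 33, 35, 40}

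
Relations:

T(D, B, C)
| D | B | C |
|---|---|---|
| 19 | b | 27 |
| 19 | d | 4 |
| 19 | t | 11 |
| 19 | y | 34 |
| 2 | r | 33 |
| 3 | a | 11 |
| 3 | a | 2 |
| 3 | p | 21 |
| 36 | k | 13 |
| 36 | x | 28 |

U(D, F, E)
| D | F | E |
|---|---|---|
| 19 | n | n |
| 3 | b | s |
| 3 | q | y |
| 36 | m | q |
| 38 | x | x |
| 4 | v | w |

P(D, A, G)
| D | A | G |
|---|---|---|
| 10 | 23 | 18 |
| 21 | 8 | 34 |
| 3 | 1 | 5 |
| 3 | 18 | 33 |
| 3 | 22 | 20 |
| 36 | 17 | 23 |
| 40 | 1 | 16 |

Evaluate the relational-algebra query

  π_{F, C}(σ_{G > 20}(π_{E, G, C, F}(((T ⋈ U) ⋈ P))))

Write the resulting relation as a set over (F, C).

{(b, 11), (b, 2), (b, 21), (m, 13), (m, 28), (q, 11), (q, 2), (q, 21)}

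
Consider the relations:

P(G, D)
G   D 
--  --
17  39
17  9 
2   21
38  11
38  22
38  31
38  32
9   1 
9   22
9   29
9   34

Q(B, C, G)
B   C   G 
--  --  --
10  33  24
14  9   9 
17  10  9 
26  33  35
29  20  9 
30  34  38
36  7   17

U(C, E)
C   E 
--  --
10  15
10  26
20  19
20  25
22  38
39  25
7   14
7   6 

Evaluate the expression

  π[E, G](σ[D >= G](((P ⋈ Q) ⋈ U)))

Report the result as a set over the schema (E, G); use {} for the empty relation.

Natural join on G: {(17, 39, 36, 7), (17, 9, 36, 7), (38, 11, 30, 34), (38, 22, 30, 34), (38, 31, 30, 34), (38, 32, 30, 34), (9, 1, 14, 9), (9, 1, 17, 10), (9, 1, 29, 20), (9, 22, 14, 9), (9, 22, 17, 10), (9, 22, 29, 20), (9, 29, 14, 9), (9, 29, 17, 10), (9, 29, 29, 20), (9, 34, 14, 9), (9, 34, 17, 10), (9, 34, 29, 20)}
Natural join on C: {(17, 39, 36, 7, 14), (17, 39, 36, 7, 6), (17, 9, 36, 7, 14), (17, 9, 36, 7, 6), (9, 1, 17, 10, 15), (9, 1, 17, 10, 26), (9, 1, 29, 20, 19), (9, 1, 29, 20, 25), (9, 22, 17, 10, 15), (9, 22, 17, 10, 26), (9, 22, 29, 20, 19), (9, 22, 29, 20, 25), (9, 29, 17, 10, 15), (9, 29, 17, 10, 26), (9, 29, 29, 20, 19), (9, 29, 29, 20, 25), (9, 34, 17, 10, 15), (9, 34, 17, 10, 26), (9, 34, 29, 20, 19), (9, 34, 29, 20, 25)}
Apply σ_{D >= G}; surviving tuples: {(17, 39, 36, 7, 14), (17, 39, 36, 7, 6), (9, 22, 17, 10, 15), (9, 22, 17, 10, 26), (9, 22, 29, 20, 19), (9, 22, 29, 20, 25), (9, 29, 17, 10, 15), (9, 29, 17, 10, 26), (9, 29, 29, 20, 19), (9, 29, 29, 20, 25), (9, 34, 17, 10, 15), (9, 34, 17, 10, 26), (9, 34, 29, 20, 19), (9, 34, 29, 20, 25)}
π[E, G]: project onto (E, G) (8 duplicate(s) eliminated) → {(14, 17), (15, 9), (19, 9), (25, 9), (26, 9), (6, 17)}

{(14, 17), (15, 9), (19, 9), (25, 9), (26, 9), (6, 17)}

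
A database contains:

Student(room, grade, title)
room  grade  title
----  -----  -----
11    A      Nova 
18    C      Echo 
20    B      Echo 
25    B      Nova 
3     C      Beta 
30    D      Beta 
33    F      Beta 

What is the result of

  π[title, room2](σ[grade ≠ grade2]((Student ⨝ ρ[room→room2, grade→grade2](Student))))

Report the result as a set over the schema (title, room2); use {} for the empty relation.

ρ[room→room2, grade→grade2]: schema becomes (room2, grade2, title); tuples unchanged.
Joining Student and ρ[room→room2, grade→grade2](Student) on title yields {(11, A, Nova, 11, A), (11, A, Nova, 25, B), (18, C, Echo, 18, C), (18, C, Echo, 20, B), (20, B, Echo, 18, C), (20, B, Echo, 20, B), (25, B, Nova, 11, A), (25, B, Nova, 25, B), (3, C, Beta, 3, C), (3, C, Beta, 30, D), (3, C, Beta, 33, F), (30, D, Beta, 3, C), (30, D, Beta, 30, D), (30, D, Beta, 33, F), (33, F, Beta, 3, C), (33, F, Beta, 30, D), (33, F, Beta, 33, F)}.
Filtering on grade ≠ grade2 leaves {(11, A, Nova, 25, B), (18, C, Echo, 20, B), (20, B, Echo, 18, C), (25, B, Nova, 11, A), (3, C, Beta, 30, D), (3, C, Beta, 33, F), (30, D, Beta, 3, C), (30, D, Beta, 33, F), (33, F, Beta, 3, C), (33, F, Beta, 30, D)}.
Keep only column(s) title, room2 (3 duplicate(s) eliminated): {(Beta, 3), (Beta, 30), (Beta, 33), (Echo, 18), (Echo, 20), (Nova, 11), (Nova, 25)}

{(Beta, 3), (Beta, 30), (Beta, 33), (Echo, 18), (Echo, 20), (Nova, 11), (Nova, 25)}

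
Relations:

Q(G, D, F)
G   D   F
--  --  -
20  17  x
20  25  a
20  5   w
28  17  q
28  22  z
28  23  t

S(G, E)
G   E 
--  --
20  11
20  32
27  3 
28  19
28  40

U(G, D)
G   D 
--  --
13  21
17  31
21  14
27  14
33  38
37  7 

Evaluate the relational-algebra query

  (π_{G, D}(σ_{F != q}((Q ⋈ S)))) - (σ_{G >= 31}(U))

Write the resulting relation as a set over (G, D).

{(20, 17), (20, 25), (20, 5), (28, 22), (28, 23)}

Natural join on G: {(20, 17, x, 11), (20, 17, x, 32), (20, 25, a, 11), (20, 25, a, 32), (20, 5, w, 11), (20, 5, w, 32), (28, 17, q, 19), (28, 17, q, 40), (28, 22, z, 19), (28, 22, z, 40), (28, 23, t, 19), (28, 23, t, 40)}
Selection F != q: {(20, 17, x, 11), (20, 17, x, 32), (20, 25, a, 11), (20, 25, a, 32), (20, 5, w, 11), (20, 5, w, 32), (28, 22, z, 19), (28, 22, z, 40), (28, 23, t, 19), (28, 23, t, 40)}
π[G, D]: project onto (G, D) (5 duplicate(s) eliminated) → {(20, 17), (20, 25), (20, 5), (28, 22), (28, 23)}
Selection G >= 31: {(33, 38), (37, 7)}
Difference: {(20, 17), (20, 25), (20, 5), (28, 22), (28, 23)} with {(33, 38), (37, 7)} → {(20, 17), (20, 25), (20, 5), (28, 22), (28, 23)}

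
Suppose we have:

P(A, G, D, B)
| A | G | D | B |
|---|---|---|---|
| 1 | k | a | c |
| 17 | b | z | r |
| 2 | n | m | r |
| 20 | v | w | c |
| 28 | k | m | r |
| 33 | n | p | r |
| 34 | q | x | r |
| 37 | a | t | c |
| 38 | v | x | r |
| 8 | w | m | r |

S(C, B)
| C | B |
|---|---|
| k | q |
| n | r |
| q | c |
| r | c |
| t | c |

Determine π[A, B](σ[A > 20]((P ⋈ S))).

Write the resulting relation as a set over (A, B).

{(28, r), (33, r), (34, r), (37, c), (38, r)}

Natural join on B: {(1, k, a, c, q), (1, k, a, c, r), (1, k, a, c, t), (17, b, z, r, n), (2, n, m, r, n), (20, v, w, c, q), (20, v, w, c, r), (20, v, w, c, t), (28, k, m, r, n), (33, n, p, r, n), (34, q, x, r, n), (37, a, t, c, q), (37, a, t, c, r), (37, a, t, c, t), (38, v, x, r, n), (8, w, m, r, n)}
Filtering on A > 20 leaves {(28, k, m, r, n), (33, n, p, r, n), (34, q, x, r, n), (37, a, t, c, q), (37, a, t, c, r), (37, a, t, c, t), (38, v, x, r, n)}.
π[A, B]: project onto (A, B) (2 duplicate(s) eliminated) → {(28, r), (33, r), (34, r), (37, c), (38, r)}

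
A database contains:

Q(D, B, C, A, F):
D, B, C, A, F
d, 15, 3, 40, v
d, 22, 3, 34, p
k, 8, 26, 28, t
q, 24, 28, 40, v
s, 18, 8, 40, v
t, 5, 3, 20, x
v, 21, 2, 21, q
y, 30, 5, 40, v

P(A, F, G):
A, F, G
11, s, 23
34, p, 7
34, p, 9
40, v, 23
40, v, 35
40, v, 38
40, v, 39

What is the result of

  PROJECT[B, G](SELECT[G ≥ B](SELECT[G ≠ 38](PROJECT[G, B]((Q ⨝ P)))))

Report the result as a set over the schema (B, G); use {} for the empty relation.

{(15, 23), (15, 35), (15, 39), (18, 23), (18, 35), (18, 39), (24, 35), (24, 39), (30, 35), (30, 39)}

Joining Q and P on A, F yields {(d, 15, 3, 40, v, 23), (d, 15, 3, 40, v, 35), (d, 15, 3, 40, v, 38), (d, 15, 3, 40, v, 39), (d, 22, 3, 34, p, 7), (d, 22, 3, 34, p, 9), (q, 24, 28, 40, v, 23), (q, 24, 28, 40, v, 35), (q, 24, 28, 40, v, 38), (q, 24, 28, 40, v, 39), (s, 18, 8, 40, v, 23), (s, 18, 8, 40, v, 35), (s, 18, 8, 40, v, 38), (s, 18, 8, 40, v, 39), (y, 30, 5, 40, v, 23), (y, 30, 5, 40, v, 35), (y, 30, 5, 40, v, 38), (y, 30, 5, 40, v, 39)}.
Projecting to G, B: {(23, 15), (23, 18), (23, 24), (23, 30), (35, 15), (35, 18), (35, 24), (35, 30), (38, 15), (38, 18), (38, 24), (38, 30), (39, 15), (39, 18), (39, 24), (39, 30), (7, 22), (9, 22)}
Apply σ_{G ≠ 38}; surviving tuples: {(23, 15), (23, 18), (23, 24), (23, 30), (35, 15), (35, 18), (35, 24), (35, 30), (39, 15), (39, 18), (39, 24), (39, 30), (7, 22), (9, 22)}
Apply σ_{G ≥ B}; surviving tuples: {(23, 15), (23, 18), (35, 15), (35, 18), (35, 24), (35, 30), (39, 15), (39, 18), (39, 24), (39, 30)}
Projecting to B, G: {(15, 23), (15, 35), (15, 39), (18, 23), (18, 35), (18, 39), (24, 35), (24, 39), (30, 35), (30, 39)}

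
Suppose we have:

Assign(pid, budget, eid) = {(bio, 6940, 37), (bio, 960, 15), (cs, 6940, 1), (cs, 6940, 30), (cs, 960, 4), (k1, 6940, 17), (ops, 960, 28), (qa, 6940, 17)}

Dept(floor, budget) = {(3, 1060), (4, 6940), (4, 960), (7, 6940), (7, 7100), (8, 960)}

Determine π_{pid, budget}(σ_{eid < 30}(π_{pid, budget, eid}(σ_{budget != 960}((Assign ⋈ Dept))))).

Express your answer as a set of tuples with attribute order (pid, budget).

Joining Assign and Dept on budget yields {(bio, 6940, 37, 4), (bio, 6940, 37, 7), (bio, 960, 15, 4), (bio, 960, 15, 8), (cs, 6940, 1, 4), (cs, 6940, 1, 7), (cs, 6940, 30, 4), (cs, 6940, 30, 7), (cs, 960, 4, 4), (cs, 960, 4, 8), (k1, 6940, 17, 4), (k1, 6940, 17, 7), (ops, 960, 28, 4), (ops, 960, 28, 8), (qa, 6940, 17, 4), (qa, 6940, 17, 7)}.
σ[budget != 960]: keep tuples satisfying budget != 960 → {(bio, 6940, 37, 4), (bio, 6940, 37, 7), (cs, 6940, 1, 4), (cs, 6940, 1, 7), (cs, 6940, 30, 4), (cs, 6940, 30, 7), (k1, 6940, 17, 4), (k1, 6940, 17, 7), (qa, 6940, 17, 4), (qa, 6940, 17, 7)}
Keep only column(s) pid, budget, eid (5 duplicate(s) eliminated): {(bio, 6940, 37), (cs, 6940, 1), (cs, 6940, 30), (k1, 6940, 17), (qa, 6940, 17)}
σ[eid < 30]: keep tuples satisfying eid < 30 → {(cs, 6940, 1), (k1, 6940, 17), (qa, 6940, 17)}
Keep only column(s) pid, budget: {(cs, 6940), (k1, 6940), (qa, 6940)}

{(cs, 6940), (k1, 6940), (qa, 6940)}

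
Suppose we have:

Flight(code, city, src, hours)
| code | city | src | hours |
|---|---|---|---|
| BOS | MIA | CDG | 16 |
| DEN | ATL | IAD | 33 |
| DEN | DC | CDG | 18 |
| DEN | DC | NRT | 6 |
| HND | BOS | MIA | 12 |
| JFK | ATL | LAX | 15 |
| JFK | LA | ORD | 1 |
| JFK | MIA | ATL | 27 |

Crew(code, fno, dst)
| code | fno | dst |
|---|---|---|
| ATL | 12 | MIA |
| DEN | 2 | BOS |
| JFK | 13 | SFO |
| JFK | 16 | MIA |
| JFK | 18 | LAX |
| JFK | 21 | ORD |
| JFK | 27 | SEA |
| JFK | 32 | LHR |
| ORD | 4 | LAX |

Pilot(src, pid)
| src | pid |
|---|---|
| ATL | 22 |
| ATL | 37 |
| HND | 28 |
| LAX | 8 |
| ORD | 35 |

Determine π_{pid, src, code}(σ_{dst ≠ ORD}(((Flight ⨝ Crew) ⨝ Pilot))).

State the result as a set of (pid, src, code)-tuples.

{(22, ATL, JFK), (35, ORD, JFK), (37, ATL, JFK), (8, LAX, JFK)}

Joining Flight and Crew on code yields {(DEN, ATL, IAD, 33, 2, BOS), (DEN, DC, CDG, 18, 2, BOS), (DEN, DC, NRT, 6, 2, BOS), (JFK, ATL, LAX, 15, 13, SFO), (JFK, ATL, LAX, 15, 16, MIA), (JFK, ATL, LAX, 15, 18, LAX), (JFK, ATL, LAX, 15, 21, ORD), (JFK, ATL, LAX, 15, 27, SEA), (JFK, ATL, LAX, 15, 32, LHR), (JFK, LA, ORD, 1, 13, SFO), (JFK, LA, ORD, 1, 16, MIA), (JFK, LA, ORD, 1, 18, LAX), (JFK, LA, ORD, 1, 21, ORD), (JFK, LA, ORD, 1, 27, SEA), (JFK, LA, ORD, 1, 32, LHR), (JFK, MIA, ATL, 27, 13, SFO), (JFK, MIA, ATL, 27, 16, MIA), (JFK, MIA, ATL, 27, 18, LAX), (JFK, MIA, ATL, 27, 21, ORD), (JFK, MIA, ATL, 27, 27, SEA), (JFK, MIA, ATL, 27, 32, LHR)}.
Joining (Flight ⨝ Crew) and Pilot on src yields {(JFK, ATL, LAX, 15, 13, SFO, 8), (JFK, ATL, LAX, 15, 16, MIA, 8), (JFK, ATL, LAX, 15, 18, LAX, 8), (JFK, ATL, LAX, 15, 21, ORD, 8), (JFK, ATL, LAX, 15, 27, SEA, 8), (JFK, ATL, LAX, 15, 32, LHR, 8), (JFK, LA, ORD, 1, 13, SFO, 35), (JFK, LA, ORD, 1, 16, MIA, 35), (JFK, LA, ORD, 1, 18, LAX, 35), (JFK, LA, ORD, 1, 21, ORD, 35), (JFK, LA, ORD, 1, 27, SEA, 35), (JFK, LA, ORD, 1, 32, LHR, 35), (JFK, MIA, ATL, 27, 13, SFO, 22), (JFK, MIA, ATL, 27, 13, SFO, 37), (JFK, MIA, ATL, 27, 16, MIA, 22), (JFK, MIA, ATL, 27, 16, MIA, 37), (JFK, MIA, ATL, 27, 18, LAX, 22), (JFK, MIA, ATL, 27, 18, LAX, 37), (JFK, MIA, ATL, 27, 21, ORD, 22), (JFK, MIA, ATL, 27, 21, ORD, 37), (JFK, MIA, ATL, 27, 27, SEA, 22), (JFK, MIA, ATL, 27, 27, SEA, 37), (JFK, MIA, ATL, 27, 32, LHR, 22), (JFK, MIA, ATL, 27, 32, LHR, 37)}.
Selection dst ≠ ORD: {(JFK, ATL, LAX, 15, 13, SFO, 8), (JFK, ATL, LAX, 15, 16, MIA, 8), (JFK, ATL, LAX, 15, 18, LAX, 8), (JFK, ATL, LAX, 15, 27, SEA, 8), (JFK, ATL, LAX, 15, 32, LHR, 8), (JFK, LA, ORD, 1, 13, SFO, 35), (JFK, LA, ORD, 1, 16, MIA, 35), (JFK, LA, ORD, 1, 18, LAX, 35), (JFK, LA, ORD, 1, 27, SEA, 35), (JFK, LA, ORD, 1, 32, LHR, 35), (JFK, MIA, ATL, 27, 13, SFO, 22), (JFK, MIA, ATL, 27, 13, SFO, 37), (JFK, MIA, ATL, 27, 16, MIA, 22), (JFK, MIA, ATL, 27, 16, MIA, 37), (JFK, MIA, ATL, 27, 18, LAX, 22), (JFK, MIA, ATL, 27, 18, LAX, 37), (JFK, MIA, ATL, 27, 27, SEA, 22), (JFK, MIA, ATL, 27, 27, SEA, 37), (JFK, MIA, ATL, 27, 32, LHR, 22), (JFK, MIA, ATL, 27, 32, LHR, 37)}
π[pid, src, code]: project onto (pid, src, code) (16 duplicate(s) eliminated) → {(22, ATL, JFK), (35, ORD, JFK), (37, ATL, JFK), (8, LAX, JFK)}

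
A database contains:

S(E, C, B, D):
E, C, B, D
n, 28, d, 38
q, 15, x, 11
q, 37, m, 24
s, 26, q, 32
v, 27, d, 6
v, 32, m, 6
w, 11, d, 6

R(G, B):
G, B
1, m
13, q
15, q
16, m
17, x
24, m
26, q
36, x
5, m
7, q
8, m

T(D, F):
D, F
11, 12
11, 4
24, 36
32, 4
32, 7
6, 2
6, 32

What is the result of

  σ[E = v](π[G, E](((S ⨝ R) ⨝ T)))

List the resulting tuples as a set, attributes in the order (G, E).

S ⋈ R (natural join on B): {(q, 15, x, 11, 17), (q, 15, x, 11, 36), (q, 37, m, 24, 1), (q, 37, m, 24, 16), (q, 37, m, 24, 24), (q, 37, m, 24, 5), (q, 37, m, 24, 8), (s, 26, q, 32, 13), (s, 26, q, 32, 15), (s, 26, q, 32, 26), (s, 26, q, 32, 7), (v, 32, m, 6, 1), (v, 32, m, 6, 16), (v, 32, m, 6, 24), (v, 32, m, 6, 5), (v, 32, m, 6, 8)}
(S ⨝ R) ⋈ T (natural join on D): {(q, 15, x, 11, 17, 12), (q, 15, x, 11, 17, 4), (q, 15, x, 11, 36, 12), (q, 15, x, 11, 36, 4), (q, 37, m, 24, 1, 36), (q, 37, m, 24, 16, 36), (q, 37, m, 24, 24, 36), (q, 37, m, 24, 5, 36), (q, 37, m, 24, 8, 36), (s, 26, q, 32, 13, 4), (s, 26, q, 32, 13, 7), (s, 26, q, 32, 15, 4), (s, 26, q, 32, 15, 7), (s, 26, q, 32, 26, 4), (s, 26, q, 32, 26, 7), (s, 26, q, 32, 7, 4), (s, 26, q, 32, 7, 7), (v, 32, m, 6, 1, 2), (v, 32, m, 6, 1, 32), (v, 32, m, 6, 16, 2), (v, 32, m, 6, 16, 32), (v, 32, m, 6, 24, 2), (v, 32, m, 6, 24, 32), (v, 32, m, 6, 5, 2), (v, 32, m, 6, 5, 32), (v, 32, m, 6, 8, 2), (v, 32, m, 6, 8, 32)}
π[G, E]: project onto (G, E) (11 duplicate(s) eliminated) → {(1, q), (1, v), (13, s), (15, s), (16, q), (16, v), (17, q), (24, q), (24, v), (26, s), (36, q), (5, q), (5, v), (7, s), (8, q), (8, v)}
σ[E = v]: keep tuples satisfying E = v → {(1, v), (16, v), (24, v), (5, v), (8, v)}

{(1, v), (16, v), (24, v), (5, v), (8, v)}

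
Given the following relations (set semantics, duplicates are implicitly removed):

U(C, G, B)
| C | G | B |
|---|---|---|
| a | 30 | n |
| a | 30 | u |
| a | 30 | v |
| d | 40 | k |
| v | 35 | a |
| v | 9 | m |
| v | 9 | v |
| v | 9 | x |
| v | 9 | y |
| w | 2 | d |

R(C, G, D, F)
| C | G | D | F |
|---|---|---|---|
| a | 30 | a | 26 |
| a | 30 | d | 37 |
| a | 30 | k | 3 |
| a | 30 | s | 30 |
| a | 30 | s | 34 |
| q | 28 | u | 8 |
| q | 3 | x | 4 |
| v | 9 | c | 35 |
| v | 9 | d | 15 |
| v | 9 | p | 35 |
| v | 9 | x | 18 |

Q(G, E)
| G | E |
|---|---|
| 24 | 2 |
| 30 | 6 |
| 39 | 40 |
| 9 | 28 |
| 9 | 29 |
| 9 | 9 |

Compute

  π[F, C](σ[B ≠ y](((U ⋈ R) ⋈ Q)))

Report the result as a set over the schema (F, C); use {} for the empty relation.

{(15, v), (18, v), (26, a), (3, a), (30, a), (34, a), (35, v), (37, a)}

U ⋈ R (natural join on C, G): {(a, 30, n, a, 26), (a, 30, n, d, 37), (a, 30, n, k, 3), (a, 30, n, s, 30), (a, 30, n, s, 34), (a, 30, u, a, 26), (a, 30, u, d, 37), (a, 30, u, k, 3), (a, 30, u, s, 30), (a, 30, u, s, 34), (a, 30, v, a, 26), (a, 30, v, d, 37), (a, 30, v, k, 3), (a, 30, v, s, 30), (a, 30, v, s, 34), (v, 9, m, c, 35), (v, 9, m, d, 15), (v, 9, m, p, 35), (v, 9, m, x, 18), (v, 9, v, c, 35), (v, 9, v, d, 15), (v, 9, v, p, 35), (v, 9, v, x, 18), (v, 9, x, c, 35), (v, 9, x, d, 15), (v, 9, x, p, 35), (v, 9, x, x, 18), (v, 9, y, c, 35), (v, 9, y, d, 15), (v, 9, y, p, 35), (v, 9, y, x, 18)}
(U ⋈ R) ⋈ Q (natural join on G): {(a, 30, n, a, 26, 6), (a, 30, n, d, 37, 6), (a, 30, n, k, 3, 6), (a, 30, n, s, 30, 6), (a, 30, n, s, 34, 6), (a, 30, u, a, 26, 6), (a, 30, u, d, 37, 6), (a, 30, u, k, 3, 6), (a, 30, u, s, 30, 6), (a, 30, u, s, 34, 6), (a, 30, v, a, 26, 6), (a, 30, v, d, 37, 6), (a, 30, v, k, 3, 6), (a, 30, v, s, 30, 6), (a, 30, v, s, 34, 6), (v, 9, m, c, 35, 28), (v, 9, m, c, 35, 29), (v, 9, m, c, 35, 9), (v, 9, m, d, 15, 28), (v, 9, m, d, 15, 29), (v, 9, m, d, 15, 9), (v, 9, m, p, 35, 28), (v, 9, m, p, 35, 29), (v, 9, m, p, 35, 9), (v, 9, m, x, 18, 28), (v, 9, m, x, 18, 29), (v, 9, m, x, 18, 9), (v, 9, v, c, 35, 28), (v, 9, v, c, 35, 29), (v, 9, v, c, 35, 9), (v, 9, v, d, 15, 28), (v, 9, v, d, 15, 29), (v, 9, v, d, 15, 9), (v, 9, v, p, 35, 28), (v, 9, v, p, 35, 29), (v, 9, v, p, 35, 9), (v, 9, v, x, 18, 28), (v, 9, v, x, 18, 29), (v, 9, v, x, 18, 9), (v, 9, x, c, 35, 28), (v, 9, x, c, 35, 29), (v, 9, x, c, 35, 9), (v, 9, x, d, 15, 28), (v, 9, x, d, 15, 29), (v, 9, x, d, 15, 9), (v, 9, x, p, 35, 28), (v, 9, x, p, 35, 29), (v, 9, x, p, 35, 9), (v, 9, x, x, 18, 28), (v, 9, x, x, 18, 29), (v, 9, x, x, 18, 9), (v, 9, y, c, 35, 28), (v, 9, y, c, 35, 29), (v, 9, y, c, 35, 9), (v, 9, y, d, 15, 28), (v, 9, y, d, 15, 29), (v, 9, y, d, 15, 9), (v, 9, y, p, 35, 28), (v, 9, y, p, 35, 29), (v, 9, y, p, 35, 9), (v, 9, y, x, 18, 28), (v, 9, y, x, 18, 29), (v, 9, y, x, 18, 9)}
Selection B ≠ y: {(a, 30, n, a, 26, 6), (a, 30, n, d, 37, 6), (a, 30, n, k, 3, 6), (a, 30, n, s, 30, 6), (a, 30, n, s, 34, 6), (a, 30, u, a, 26, 6), (a, 30, u, d, 37, 6), (a, 30, u, k, 3, 6), (a, 30, u, s, 30, 6), (a, 30, u, s, 34, 6), (a, 30, v, a, 26, 6), (a, 30, v, d, 37, 6), (a, 30, v, k, 3, 6), (a, 30, v, s, 30, 6), (a, 30, v, s, 34, 6), (v, 9, m, c, 35, 28), (v, 9, m, c, 35, 29), (v, 9, m, c, 35, 9), (v, 9, m, d, 15, 28), (v, 9, m, d, 15, 29), (v, 9, m, d, 15, 9), (v, 9, m, p, 35, 28), (v, 9, m, p, 35, 29), (v, 9, m, p, 35, 9), (v, 9, m, x, 18, 28), (v, 9, m, x, 18, 29), (v, 9, m, x, 18, 9), (v, 9, v, c, 35, 28), (v, 9, v, c, 35, 29), (v, 9, v, c, 35, 9), (v, 9, v, d, 15, 28), (v, 9, v, d, 15, 29), (v, 9, v, d, 15, 9), (v, 9, v, p, 35, 28), (v, 9, v, p, 35, 29), (v, 9, v, p, 35, 9), (v, 9, v, x, 18, 28), (v, 9, v, x, 18, 29), (v, 9, v, x, 18, 9), (v, 9, x, c, 35, 28), (v, 9, x, c, 35, 29), (v, 9, x, c, 35, 9), (v, 9, x, d, 15, 28), (v, 9, x, d, 15, 29), (v, 9, x, d, 15, 9), (v, 9, x, p, 35, 28), (v, 9, x, p, 35, 29), (v, 9, x, p, 35, 9), (v, 9, x, x, 18, 28), (v, 9, x, x, 18, 29), (v, 9, x, x, 18, 9)}
Keep only column(s) F, C (43 duplicate(s) eliminated): {(15, v), (18, v), (26, a), (3, a), (30, a), (34, a), (35, v), (37, a)}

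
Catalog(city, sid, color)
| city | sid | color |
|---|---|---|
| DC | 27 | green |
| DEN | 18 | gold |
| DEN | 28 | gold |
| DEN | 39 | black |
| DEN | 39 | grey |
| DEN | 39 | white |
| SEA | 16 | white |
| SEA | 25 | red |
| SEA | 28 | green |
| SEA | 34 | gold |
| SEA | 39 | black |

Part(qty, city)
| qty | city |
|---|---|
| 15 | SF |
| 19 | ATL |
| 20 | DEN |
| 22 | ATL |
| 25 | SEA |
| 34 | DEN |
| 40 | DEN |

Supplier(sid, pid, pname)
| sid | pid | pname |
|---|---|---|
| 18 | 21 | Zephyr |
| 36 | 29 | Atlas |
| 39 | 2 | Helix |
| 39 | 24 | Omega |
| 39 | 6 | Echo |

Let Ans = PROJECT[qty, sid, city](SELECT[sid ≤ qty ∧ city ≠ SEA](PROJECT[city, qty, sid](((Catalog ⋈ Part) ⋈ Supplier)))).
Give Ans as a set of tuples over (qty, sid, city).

Natural join on city: {(DEN, 18, gold, 20), (DEN, 18, gold, 34), (DEN, 18, gold, 40), (DEN, 28, gold, 20), (DEN, 28, gold, 34), (DEN, 28, gold, 40), (DEN, 39, black, 20), (DEN, 39, black, 34), (DEN, 39, black, 40), (DEN, 39, grey, 20), (DEN, 39, grey, 34), (DEN, 39, grey, 40), (DEN, 39, white, 20), (DEN, 39, white, 34), (DEN, 39, white, 40), (SEA, 16, white, 25), (SEA, 25, red, 25), (SEA, 28, green, 25), (SEA, 34, gold, 25), (SEA, 39, black, 25)}
Natural join on sid: {(DEN, 18, gold, 20, 21, Zephyr), (DEN, 18, gold, 34, 21, Zephyr), (DEN, 18, gold, 40, 21, Zephyr), (DEN, 39, black, 20, 2, Helix), (DEN, 39, black, 20, 24, Omega), (DEN, 39, black, 20, 6, Echo), (DEN, 39, black, 34, 2, Helix), (DEN, 39, black, 34, 24, Omega), (DEN, 39, black, 34, 6, Echo), (DEN, 39, black, 40, 2, Helix), (DEN, 39, black, 40, 24, Omega), (DEN, 39, black, 40, 6, Echo), (DEN, 39, grey, 20, 2, Helix), (DEN, 39, grey, 20, 24, Omega), (DEN, 39, grey, 20, 6, Echo), (DEN, 39, grey, 34, 2, Helix), (DEN, 39, grey, 34, 24, Omega), (DEN, 39, grey, 34, 6, Echo), (DEN, 39, grey, 40, 2, Helix), (DEN, 39, grey, 40, 24, Omega), (DEN, 39, grey, 40, 6, Echo), (DEN, 39, white, 20, 2, Helix), (DEN, 39, white, 20, 24, Omega), (DEN, 39, white, 20, 6, Echo), (DEN, 39, white, 34, 2, Helix), (DEN, 39, white, 34, 24, Omega), (DEN, 39, white, 34, 6, Echo), (DEN, 39, white, 40, 2, Helix), (DEN, 39, white, 40, 24, Omega), (DEN, 39, white, 40, 6, Echo), (SEA, 39, black, 25, 2, Helix), (SEA, 39, black, 25, 24, Omega), (SEA, 39, black, 25, 6, Echo)}
Keep only column(s) city, qty, sid (26 duplicate(s) eliminated): {(DEN, 20, 18), (DEN, 20, 39), (DEN, 34, 18), (DEN, 34, 39), (DEN, 40, 18), (DEN, 40, 39), (SEA, 25, 39)}
Selection sid ≤ qty ∧ city ≠ SEA: {(DEN, 20, 18), (DEN, 34, 18), (DEN, 40, 18), (DEN, 40, 39)}
Keep only column(s) qty, sid, city: {(20, 18, DEN), (34, 18, DEN), (40, 18, DEN), (40, 39, DEN)}

{(20, 18, DEN), (34, 18, DEN), (40, 18, DEN), (40, 39, DEN)}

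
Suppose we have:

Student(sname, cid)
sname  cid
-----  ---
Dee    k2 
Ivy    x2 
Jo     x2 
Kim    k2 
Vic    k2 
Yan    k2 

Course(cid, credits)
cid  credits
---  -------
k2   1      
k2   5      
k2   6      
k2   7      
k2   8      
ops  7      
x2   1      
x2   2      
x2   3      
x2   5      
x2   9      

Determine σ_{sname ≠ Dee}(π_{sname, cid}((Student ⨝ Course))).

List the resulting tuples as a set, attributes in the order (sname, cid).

Joining Student and Course on cid yields {(Dee, k2, 1), (Dee, k2, 5), (Dee, k2, 6), (Dee, k2, 7), (Dee, k2, 8), (Ivy, x2, 1), (Ivy, x2, 2), (Ivy, x2, 3), (Ivy, x2, 5), (Ivy, x2, 9), (Jo, x2, 1), (Jo, x2, 2), (Jo, x2, 3), (Jo, x2, 5), (Jo, x2, 9), (Kim, k2, 1), (Kim, k2, 5), (Kim, k2, 6), (Kim, k2, 7), (Kim, k2, 8), (Vic, k2, 1), (Vic, k2, 5), (Vic, k2, 6), (Vic, k2, 7), (Vic, k2, 8), (Yan, k2, 1), (Yan, k2, 5), (Yan, k2, 6), (Yan, k2, 7), (Yan, k2, 8)}.
π[sname, cid]: project onto (sname, cid) (24 duplicate(s) eliminated) → {(Dee, k2), (Ivy, x2), (Jo, x2), (Kim, k2), (Vic, k2), (Yan, k2)}
σ[sname ≠ Dee]: keep tuples satisfying sname ≠ Dee → {(Ivy, x2), (Jo, x2), (Kim, k2), (Vic, k2), (Yan, k2)}

{(Ivy, x2), (Jo, x2), (Kim, k2), (Vic, k2), (Yan, k2)}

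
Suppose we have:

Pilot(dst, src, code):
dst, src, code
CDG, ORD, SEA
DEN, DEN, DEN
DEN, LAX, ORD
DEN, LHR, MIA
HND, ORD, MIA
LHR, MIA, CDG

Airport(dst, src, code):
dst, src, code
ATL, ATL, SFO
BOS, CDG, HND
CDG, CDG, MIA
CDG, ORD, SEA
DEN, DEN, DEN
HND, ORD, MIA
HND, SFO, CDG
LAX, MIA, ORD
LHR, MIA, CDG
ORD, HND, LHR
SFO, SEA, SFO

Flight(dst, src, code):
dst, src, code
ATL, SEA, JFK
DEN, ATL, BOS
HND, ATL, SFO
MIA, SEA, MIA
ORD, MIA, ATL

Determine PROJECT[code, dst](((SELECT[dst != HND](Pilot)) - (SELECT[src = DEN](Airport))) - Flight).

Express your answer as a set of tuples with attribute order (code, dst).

σ[dst != HND]: keep tuples satisfying dst != HND → {(CDG, ORD, SEA), (DEN, DEN, DEN), (DEN, LAX, ORD), (DEN, LHR, MIA), (LHR, MIA, CDG)}
σ[src = DEN]: keep tuples satisfying src = DEN → {(DEN, DEN, DEN)}
Difference: {(CDG, ORD, SEA), (DEN, DEN, DEN), (DEN, LAX, ORD), (DEN, LHR, MIA), (LHR, MIA, CDG)} with {(DEN, DEN, DEN)} → {(CDG, ORD, SEA), (DEN, LAX, ORD), (DEN, LHR, MIA), (LHR, MIA, CDG)}
Difference: {(CDG, ORD, SEA), (DEN, LAX, ORD), (DEN, LHR, MIA), (LHR, MIA, CDG)} with {(ATL, SEA, JFK), (DEN, ATL, BOS), (HND, ATL, SFO), (MIA, SEA, MIA), (ORD, MIA, ATL)} → {(CDG, ORD, SEA), (DEN, LAX, ORD), (DEN, LHR, MIA), (LHR, MIA, CDG)}
π[code, dst]: project onto (code, dst) → {(CDG, LHR), (MIA, DEN), (ORD, DEN), (SEA, CDG)}

{(CDG, LHR), (MIA, DEN), (ORD, DEN), (SEA, CDG)}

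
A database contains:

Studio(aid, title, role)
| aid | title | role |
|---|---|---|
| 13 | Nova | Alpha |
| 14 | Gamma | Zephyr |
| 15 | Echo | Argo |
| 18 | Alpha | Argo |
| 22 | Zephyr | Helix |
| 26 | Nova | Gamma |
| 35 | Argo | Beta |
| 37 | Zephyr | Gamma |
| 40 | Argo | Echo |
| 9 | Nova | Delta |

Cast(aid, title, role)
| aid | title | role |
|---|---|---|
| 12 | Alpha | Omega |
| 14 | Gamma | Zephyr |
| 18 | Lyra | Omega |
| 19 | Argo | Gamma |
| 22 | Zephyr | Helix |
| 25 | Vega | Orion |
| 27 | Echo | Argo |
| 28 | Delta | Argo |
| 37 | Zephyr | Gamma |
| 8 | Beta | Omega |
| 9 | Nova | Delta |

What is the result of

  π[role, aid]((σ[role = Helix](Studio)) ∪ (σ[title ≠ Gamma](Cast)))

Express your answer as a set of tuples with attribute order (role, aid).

Selection role = Helix: {(22, Zephyr, Helix)}
Selection title ≠ Gamma: {(12, Alpha, Omega), (18, Lyra, Omega), (19, Argo, Gamma), (22, Zephyr, Helix), (25, Vega, Orion), (27, Echo, Argo), (28, Delta, Argo), (37, Zephyr, Gamma), (8, Beta, Omega), (9, Nova, Delta)}
Taking the union: {(12, Alpha, Omega), (18, Lyra, Omega), (19, Argo, Gamma), (22, Zephyr, Helix), (25, Vega, Orion), (27, Echo, Argo), (28, Delta, Argo), (37, Zephyr, Gamma), (8, Beta, Omega), (9, Nova, Delta)}
Projecting to role, aid: {(Argo, 27), (Argo, 28), (Delta, 9), (Gamma, 19), (Gamma, 37), (Helix, 22), (Omega, 12), (Omega, 18), (Omega, 8), (Orion, 25)}

{(Argo, 27), (Argo, 28), (Delta, 9), (Gamma, 19), (Gamma, 37), (Helix, 22), (Omega, 12), (Omega, 18), (Omega, 8), (Orion, 25)}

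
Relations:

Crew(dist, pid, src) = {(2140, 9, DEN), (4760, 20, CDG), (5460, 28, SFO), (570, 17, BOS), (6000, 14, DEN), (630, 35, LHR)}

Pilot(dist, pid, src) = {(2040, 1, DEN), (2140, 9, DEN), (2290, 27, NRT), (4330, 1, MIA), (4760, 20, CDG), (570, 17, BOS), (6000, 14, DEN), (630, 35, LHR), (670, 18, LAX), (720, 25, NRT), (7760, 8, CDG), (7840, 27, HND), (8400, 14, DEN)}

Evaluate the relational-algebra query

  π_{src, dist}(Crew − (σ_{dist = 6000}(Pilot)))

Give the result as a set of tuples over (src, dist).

{(BOS, 570), (CDG, 4760), (DEN, 2140), (LHR, 630), (SFO, 5460)}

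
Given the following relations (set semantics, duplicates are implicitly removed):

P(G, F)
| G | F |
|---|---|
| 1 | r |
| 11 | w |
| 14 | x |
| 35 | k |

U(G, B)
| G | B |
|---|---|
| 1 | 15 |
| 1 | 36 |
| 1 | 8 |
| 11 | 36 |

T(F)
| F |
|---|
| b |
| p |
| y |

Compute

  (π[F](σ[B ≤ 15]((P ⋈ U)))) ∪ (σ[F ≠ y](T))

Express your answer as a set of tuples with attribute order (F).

{b, p, r}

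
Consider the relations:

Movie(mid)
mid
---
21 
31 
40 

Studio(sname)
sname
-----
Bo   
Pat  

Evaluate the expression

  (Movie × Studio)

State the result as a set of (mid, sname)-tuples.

{(21, Bo), (21, Pat), (31, Bo), (31, Pat), (40, Bo), (40, Pat)}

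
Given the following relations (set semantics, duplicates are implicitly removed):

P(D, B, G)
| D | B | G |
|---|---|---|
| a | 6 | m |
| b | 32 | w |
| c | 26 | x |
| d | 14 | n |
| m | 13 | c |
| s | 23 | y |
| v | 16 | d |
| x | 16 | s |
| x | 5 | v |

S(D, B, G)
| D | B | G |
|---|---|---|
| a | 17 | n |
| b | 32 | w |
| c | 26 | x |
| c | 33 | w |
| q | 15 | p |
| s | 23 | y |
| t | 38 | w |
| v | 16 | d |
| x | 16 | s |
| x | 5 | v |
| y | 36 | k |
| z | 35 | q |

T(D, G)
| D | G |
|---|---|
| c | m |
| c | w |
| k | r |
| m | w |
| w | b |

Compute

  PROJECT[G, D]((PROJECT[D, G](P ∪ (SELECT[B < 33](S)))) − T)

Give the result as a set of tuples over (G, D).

{(c, m), (d, v), (m, a), (n, a), (n, d), (p, q), (s, x), (v, x), (w, b), (x, c), (y, s)}

Selection B < 33: {(a, 17, n), (b, 32, w), (c, 26, x), (q, 15, p), (s, 23, y), (v, 16, d), (x, 16, s), (x, 5, v)}
Union: {(a, 6, m), (b, 32, w), (c, 26, x), (d, 14, n), (m, 13, c), (s, 23, y), (v, 16, d), (x, 16, s), (x, 5, v)} with {(a, 17, n), (b, 32, w), (c, 26, x), (q, 15, p), (s, 23, y), (v, 16, d), (x, 16, s), (x, 5, v)} → {(a, 17, n), (a, 6, m), (b, 32, w), (c, 26, x), (d, 14, n), (m, 13, c), (q, 15, p), (s, 23, y), (v, 16, d), (x, 16, s), (x, 5, v)}
π[D, G]: project onto (D, G) → {(a, m), (a, n), (b, w), (c, x), (d, n), (m, c), (q, p), (s, y), (v, d), (x, s), (x, v)}
Difference: {(a, m), (a, n), (b, w), (c, x), (d, n), (m, c), (q, p), (s, y), (v, d), (x, s), (x, v)} with {(c, m), (c, w), (k, r), (m, w), (w, b)} → {(a, m), (a, n), (b, w), (c, x), (d, n), (m, c), (q, p), (s, y), (v, d), (x, s), (x, v)}
π[G, D]: project onto (G, D) → {(c, m), (d, v), (m, a), (n, a), (n, d), (p, q), (s, x), (v, x), (w, b), (x, c), (y, s)}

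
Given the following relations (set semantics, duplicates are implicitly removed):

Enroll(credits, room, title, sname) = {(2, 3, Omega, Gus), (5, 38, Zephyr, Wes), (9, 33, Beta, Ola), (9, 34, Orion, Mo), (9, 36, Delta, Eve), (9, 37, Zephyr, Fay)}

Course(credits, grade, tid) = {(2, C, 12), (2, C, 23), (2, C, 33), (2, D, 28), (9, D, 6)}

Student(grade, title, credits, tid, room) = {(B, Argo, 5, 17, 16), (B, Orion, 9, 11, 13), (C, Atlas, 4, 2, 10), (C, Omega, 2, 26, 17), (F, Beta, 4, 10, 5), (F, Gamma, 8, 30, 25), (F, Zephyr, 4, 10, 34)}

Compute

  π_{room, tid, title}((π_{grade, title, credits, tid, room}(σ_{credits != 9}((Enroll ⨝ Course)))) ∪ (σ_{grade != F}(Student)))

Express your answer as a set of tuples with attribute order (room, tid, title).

Enroll ⋈ Course (natural join on credits): {(2, 3, Omega, Gus, C, 12), (2, 3, Omega, Gus, C, 23), (2, 3, Omega, Gus, C, 33), (2, 3, Omega, Gus, D, 28), (9, 33, Beta, Ola, D, 6), (9, 34, Orion, Mo, D, 6), (9, 36, Delta, Eve, D, 6), (9, 37, Zephyr, Fay, D, 6)}
Apply σ_{credits != 9}; surviving tuples: {(2, 3, Omega, Gus, C, 12), (2, 3, Omega, Gus, C, 23), (2, 3, Omega, Gus, C, 33), (2, 3, Omega, Gus, D, 28)}
Keep only column(s) grade, title, credits, tid, room: {(C, Omega, 2, 12, 3), (C, Omega, 2, 23, 3), (C, Omega, 2, 33, 3), (D, Omega, 2, 28, 3)}
Apply σ_{grade != F}; surviving tuples: {(B, Argo, 5, 17, 16), (B, Orion, 9, 11, 13), (C, Atlas, 4, 2, 10), (C, Omega, 2, 26, 17)}
Set union of the two operands is {(B, Argo, 5, 17, 16), (B, Orion, 9, 11, 13), (C, Atlas, 4, 2, 10), (C, Omega, 2, 12, 3), (C, Omega, 2, 23, 3), (C, Omega, 2, 26, 17), (C, Omega, 2, 33, 3), (D, Omega, 2, 28, 3)}.
Keep only column(s) room, tid, title: {(10, 2, Atlas), (13, 11, Orion), (16, 17, Argo), (17, 26, Omega), (3, 12, Omega), (3, 23, Omega), (3, 28, Omega), (3, 33, Omega)}

{(10, 2, Atlas), (13, 11, Orion), (16, 17, Argo), (17, 26, Omega), (3, 12, Omega), (3, 23, Omega), (3, 28, Omega), (3, 33, Omega)}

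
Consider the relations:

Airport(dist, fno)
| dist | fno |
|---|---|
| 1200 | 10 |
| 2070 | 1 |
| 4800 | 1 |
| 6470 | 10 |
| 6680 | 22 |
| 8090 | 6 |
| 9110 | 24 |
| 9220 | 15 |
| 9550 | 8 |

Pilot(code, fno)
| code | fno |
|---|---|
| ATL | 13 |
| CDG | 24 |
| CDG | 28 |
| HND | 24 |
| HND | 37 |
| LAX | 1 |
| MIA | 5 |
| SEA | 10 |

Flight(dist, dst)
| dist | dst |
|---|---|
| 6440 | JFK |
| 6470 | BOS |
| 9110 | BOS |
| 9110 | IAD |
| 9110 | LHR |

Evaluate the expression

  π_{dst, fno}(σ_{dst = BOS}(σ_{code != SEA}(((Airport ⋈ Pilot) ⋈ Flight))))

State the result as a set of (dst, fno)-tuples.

Joining Airport and Pilot on fno yields {(1200, 10, SEA), (2070, 1, LAX), (4800, 1, LAX), (6470, 10, SEA), (9110, 24, CDG), (9110, 24, HND)}.
Joining (Airport ⋈ Pilot) and Flight on dist yields {(6470, 10, SEA, BOS), (9110, 24, CDG, BOS), (9110, 24, CDG, IAD), (9110, 24, CDG, LHR), (9110, 24, HND, BOS), (9110, 24, HND, IAD), (9110, 24, HND, LHR)}.
Apply σ_{code != SEA}; surviving tuples: {(9110, 24, CDG, BOS), (9110, 24, CDG, IAD), (9110, 24, CDG, LHR), (9110, 24, HND, BOS), (9110, 24, HND, IAD), (9110, 24, HND, LHR)}
Apply σ_{dst = BOS}; surviving tuples: {(9110, 24, CDG, BOS), (9110, 24, HND, BOS)}
π[dst, fno]: project onto (dst, fno) (1 duplicate(s) eliminated) → {(BOS, 24)}

{(BOS, 24)}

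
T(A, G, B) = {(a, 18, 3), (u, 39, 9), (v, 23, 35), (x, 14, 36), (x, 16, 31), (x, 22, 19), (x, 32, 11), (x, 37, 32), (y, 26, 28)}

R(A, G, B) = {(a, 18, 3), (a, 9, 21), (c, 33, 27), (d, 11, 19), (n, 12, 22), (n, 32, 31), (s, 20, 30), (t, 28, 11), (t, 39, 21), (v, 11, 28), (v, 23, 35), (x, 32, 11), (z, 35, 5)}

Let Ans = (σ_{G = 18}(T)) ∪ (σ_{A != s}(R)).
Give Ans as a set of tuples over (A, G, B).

Apply σ_{G = 18}; surviving tuples: {(a, 18, 3)}
Apply σ_{A != s}; surviving tuples: {(a, 18, 3), (a, 9, 21), (c, 33, 27), (d, 11, 19), (n, 12, 22), (n, 32, 31), (t, 28, 11), (t, 39, 21), (v, 11, 28), (v, 23, 35), (x, 32, 11), (z, 35, 5)}
Union: {(a, 18, 3)} with {(a, 18, 3), (a, 9, 21), (c, 33, 27), (d, 11, 19), (n, 12, 22), (n, 32, 31), (t, 28, 11), (t, 39, 21), (v, 11, 28), (v, 23, 35), (x, 32, 11), (z, 35, 5)} → {(a, 18, 3), (a, 9, 21), (c, 33, 27), (d, 11, 19), (n, 12, 22), (n, 32, 31), (t, 28, 11), (t, 39, 21), (v, 11, 28), (v, 23, 35), (x, 32, 11), (z, 35, 5)}

{(a, 18, 3), (a, 9, 21), (c, 33, 27), (d, 11, 19), (n, 12, 22), (n, 32, 31), (t, 28, 11), (t, 39, 21), (v, 11, 28), (v, 23, 35), (x, 32, 11), (z, 35, 5)}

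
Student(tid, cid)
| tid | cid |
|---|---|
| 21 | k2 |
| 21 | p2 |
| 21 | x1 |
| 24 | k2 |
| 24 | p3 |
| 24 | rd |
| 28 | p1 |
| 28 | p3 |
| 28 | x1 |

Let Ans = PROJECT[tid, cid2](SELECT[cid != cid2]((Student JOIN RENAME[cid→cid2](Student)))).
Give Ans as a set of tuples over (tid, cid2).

{(21, k2), (21, p2), (21, x1), (24, k2), (24, p3), (24, rd), (28, p1), (28, p3), (28, x1)}

ρ[cid→cid2]: schema becomes (tid, cid2); tuples unchanged.
Student ⋈ RENAME[cid→cid2](Student) (natural join on tid): {(21, k2, k2), (21, k2, p2), (21, k2, x1), (21, p2, k2), (21, p2, p2), (21, p2, x1), (21, x1, k2), (21, x1, p2), (21, x1, x1), (24, k2, k2), (24, k2, p3), (24, k2, rd), (24, p3, k2), (24, p3, p3), (24, p3, rd), (24, rd, k2), (24, rd, p3), (24, rd, rd), (28, p1, p1), (28, p1, p3), (28, p1, x1), (28, p3, p1), (28, p3, p3), (28, p3, x1), (28, x1, p1), (28, x1, p3), (28, x1, x1)}
σ[cid != cid2]: keep tuples satisfying cid != cid2 → {(21, k2, p2), (21, k2, x1), (21, p2, k2), (21, p2, x1), (21, x1, k2), (21, x1, p2), (24, k2, p3), (24, k2, rd), (24, p3, k2), (24, p3, rd), (24, rd, k2), (24, rd, p3), (28, p1, p3), (28, p1, x1), (28, p3, p1), (28, p3, x1), (28, x1, p1), (28, x1, p3)}
π_{tid, cid2} gives {(21, k2), (21, p2), (21, x1), (24, k2), (24, p3), (24, rd), (28, p1), (28, p3), (28, x1)} (9 duplicate(s) eliminated).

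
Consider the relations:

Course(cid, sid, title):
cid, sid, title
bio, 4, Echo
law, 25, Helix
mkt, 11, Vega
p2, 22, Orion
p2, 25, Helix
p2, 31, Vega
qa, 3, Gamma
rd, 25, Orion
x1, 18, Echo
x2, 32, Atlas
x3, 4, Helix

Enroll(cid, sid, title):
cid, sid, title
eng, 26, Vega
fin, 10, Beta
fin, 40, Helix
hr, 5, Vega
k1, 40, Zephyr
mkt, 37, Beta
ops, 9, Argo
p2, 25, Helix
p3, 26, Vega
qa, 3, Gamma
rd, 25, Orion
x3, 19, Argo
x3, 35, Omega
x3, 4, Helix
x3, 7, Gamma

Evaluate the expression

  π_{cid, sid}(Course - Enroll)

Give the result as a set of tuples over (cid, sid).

{(bio, 4), (law, 25), (mkt, 11), (p2, 22), (p2, 31), (x1, 18), (x2, 32)}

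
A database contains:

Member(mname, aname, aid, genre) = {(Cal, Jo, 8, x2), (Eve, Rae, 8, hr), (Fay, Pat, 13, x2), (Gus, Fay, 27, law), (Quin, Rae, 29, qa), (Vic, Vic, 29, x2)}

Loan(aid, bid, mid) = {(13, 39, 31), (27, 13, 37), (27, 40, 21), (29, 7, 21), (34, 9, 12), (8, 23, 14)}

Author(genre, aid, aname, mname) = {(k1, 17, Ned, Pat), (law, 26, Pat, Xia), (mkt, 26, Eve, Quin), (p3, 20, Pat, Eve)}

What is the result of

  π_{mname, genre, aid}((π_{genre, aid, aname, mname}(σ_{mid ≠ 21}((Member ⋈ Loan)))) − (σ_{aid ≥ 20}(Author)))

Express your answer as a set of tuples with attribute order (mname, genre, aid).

{(Cal, x2, 8), (Eve, hr, 8), (Fay, x2, 13), (Gus, law, 27)}

Member ⋈ Loan (natural join on aid): {(Cal, Jo, 8, x2, 23, 14), (Eve, Rae, 8, hr, 23, 14), (Fay, Pat, 13, x2, 39, 31), (Gus, Fay, 27, law, 13, 37), (Gus, Fay, 27, law, 40, 21), (Quin, Rae, 29, qa, 7, 21), (Vic, Vic, 29, x2, 7, 21)}
Apply σ_{mid ≠ 21}; surviving tuples: {(Cal, Jo, 8, x2, 23, 14), (Eve, Rae, 8, hr, 23, 14), (Fay, Pat, 13, x2, 39, 31), (Gus, Fay, 27, law, 13, 37)}
π_{genre, aid, aname, mname} gives {(hr, 8, Rae, Eve), (law, 27, Fay, Gus), (x2, 13, Pat, Fay), (x2, 8, Jo, Cal)}.
Apply σ_{aid ≥ 20}; surviving tuples: {(law, 26, Pat, Xia), (mkt, 26, Eve, Quin), (p3, 20, Pat, Eve)}
Difference: {(hr, 8, Rae, Eve), (law, 27, Fay, Gus), (x2, 13, Pat, Fay), (x2, 8, Jo, Cal)} with {(law, 26, Pat, Xia), (mkt, 26, Eve, Quin), (p3, 20, Pat, Eve)} → {(hr, 8, Rae, Eve), (law, 27, Fay, Gus), (x2, 13, Pat, Fay), (x2, 8, Jo, Cal)}
π_{mname, genre, aid} gives {(Cal, x2, 8), (Eve, hr, 8), (Fay, x2, 13), (Gus, law, 27)}.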